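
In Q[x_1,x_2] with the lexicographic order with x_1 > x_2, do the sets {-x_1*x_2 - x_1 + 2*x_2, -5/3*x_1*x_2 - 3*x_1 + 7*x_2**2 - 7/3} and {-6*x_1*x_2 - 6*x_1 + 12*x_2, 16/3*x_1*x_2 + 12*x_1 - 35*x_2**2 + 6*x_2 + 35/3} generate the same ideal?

Two ideals are equal iff their reduced Gröbner bases coincide (the reduced basis is unique for a fixed ordering).
Buchberger on the first generating set:
f_1 = -x_1*x_2 - x_1 + 2*x_2, LT = x_1*x_2.
f_2 = -5/3*x_1*x_2 - 3*x_1 + 7*x_2**2 - 7/3, LT = x_1*x_2.

S(f_1,f_2): lcm = x_1*x_2. S = -4/5*x_1 + 21/5*x_2**2 - 2*x_2 - 7/5.
  reduce S modulo (f_1, f_2):
  remainder -4/5*x_1 + 21/5*x_2**2 - 2*x_2 - 7/5 ≠ 0; add g_3 = -4/5*x_1 + 21/5*x_2**2 - 2*x_2 - 7/5 to the basis.

S(f_1,g_3): lcm = x_1*x_2. S = x_1 + 21/4*x_2**3 - 5/2*x_2**2 - 15/4*x_2.
  reduce S modulo (f_1, f_2, g_3):
  remainder 21/4*x_2**3 + 11/4*x_2**2 - 25/4*x_2 - 7/4 ≠ 0; add g_4 = 21/4*x_2**3 + 11/4*x_2**2 - 25/4*x_2 - 7/4 to the basis.

The other S-polynomials (S(f_2,g_3), S(f_1,g_4), S(f_2,g_4), S(g_3,g_4)) all reduce to 0 modulo the current basis, so we have a Gröbner basis.
Inter-reduce: drop elements whose leading term is divisible by another's, tail-reduce, and make monic.
Reduced Gröbner basis: {x_1 - 21/4*x_2**2 + 5/2*x_2 + 7/4, x_2**3 + 11/21*x_2**2 - 25/21*x_2 - 1/3}.

Buchberger on the second generating set:
h_1 = -6*x_1*x_2 - 6*x_1 + 12*x_2, LT = x_1*x_2.
h_2 = 16/3*x_1*x_2 + 12*x_1 - 35*x_2**2 + 6*x_2 + 35/3, LT = x_1*x_2.

S(h_1,h_2): lcm = x_1*x_2. S = -5/4*x_1 + 105/16*x_2**2 - 25/8*x_2 - 35/16.
  reduce S modulo (h_1, h_2):
  remainder -5/4*x_1 + 105/16*x_2**2 - 25/8*x_2 - 35/16 ≠ 0; add k_3 = -5/4*x_1 + 105/16*x_2**2 - 25/8*x_2 - 35/16 to the basis.

S(h_1,k_3): lcm = x_1*x_2. S = x_1 + 21/4*x_2**3 - 5/2*x_2**2 - 15/4*x_2.
  reduce S modulo (h_1, h_2, k_3):
  remainder 21/4*x_2**3 + 11/4*x_2**2 - 25/4*x_2 - 7/4 ≠ 0; add k_4 = 21/4*x_2**3 + 11/4*x_2**2 - 25/4*x_2 - 7/4 to the basis.

The other S-polynomials (S(h_2,k_3), S(h_1,k_4), S(h_2,k_4), S(k_3,k_4)) all reduce to 0 modulo the current basis, so we have a Gröbner basis.
Inter-reduce: drop elements whose leading term is divisible by another's, tail-reduce, and make monic.
Reduced Gröbner basis: {x_1 - 21/4*x_2**2 + 5/2*x_2 + 7/4, x_2**3 + 11/21*x_2**2 - 25/21*x_2 - 1/3}.

These coincide, so the ideals are equal.
The same test decides containment: I ⊆ J iff every generator of I reduces to 0 modulo a Gröbner basis of J.

Yes, the ideals are equal.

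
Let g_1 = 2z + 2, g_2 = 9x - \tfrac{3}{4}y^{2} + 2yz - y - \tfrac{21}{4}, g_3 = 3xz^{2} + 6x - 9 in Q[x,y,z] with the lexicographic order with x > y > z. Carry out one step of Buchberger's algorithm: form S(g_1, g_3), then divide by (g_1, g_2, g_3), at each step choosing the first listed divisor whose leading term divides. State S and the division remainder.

lcm(LM(g_1), LM(g_3)) = xz^{2}.
S = (lcm/LT(g_1))·g_1 − (lcm/LT(g_3))·g_3 = xz - 2x + 3.
Reduce S modulo (g_1, g_2, g_3) in that order:
  leading term xz: subtract (\tfrac{1}{2}x)·g_1 from xz - 2x + 3 → -3x + 3
  leading term x: subtract (-\tfrac{1}{3})·g_2 from -3x + 3 → -\tfrac{1}{4}y^{2} + \tfrac{2}{3}yz - \tfrac{1}{3}y + \tfrac{5}{4}
  leading term y^{2}: no divisor's leading term divides it; move -\tfrac{1}{4}y^{2} to the remainder.
  leading term yz: subtract (\tfrac{1}{3}y)·g_1 from \tfrac{2}{3}yz - \tfrac{1}{3}y + \tfrac{5}{4} → -y + \tfrac{5}{4}
  leading term y: no divisor's leading term divides it; move -y to the remainder.
  leading term 1: no divisor's leading term divides it; move \tfrac{5}{4} to the remainder.
The remainder -\tfrac{1}{4}y^{2} - y + \tfrac{5}{4} is nonzero, so it would be added as the next basis element.
This is the inner loop of Buchberger's algorithm — each nonzero remainder becomes a new basis element.

S(g_1, g_3) = xz - 2x + 3; remainder on division = -\tfrac{1}{4}y^{2} - y + \tfrac{5}{4}.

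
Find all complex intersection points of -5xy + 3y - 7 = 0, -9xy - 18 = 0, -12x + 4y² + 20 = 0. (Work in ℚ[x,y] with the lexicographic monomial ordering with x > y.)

Compute a lex Gröbner basis by Buchberger's algorithm.
f_1 = -5xy + 3y - 7, LT = xy.
f_2 = -9xy - 18, LT = xy.
f_3 = -12x + 4y² + 20, LT = x.

S(f_1,f_2): lcm = xy. S = -⅗y - ⅗.
  leading term y: no divisor's leading term divides it; move -⅗y to the remainder.
  leading term 1: no divisor's leading term divides it; move -⅗ to the remainder.
  remainder -⅗y - ⅗ ≠ 0; add h_4 = -⅗y - ⅗ to the basis.

The other S-polynomials (S(f_1,f_3), S(f_2,f_3), S(f_1,h_4), S(f_2,h_4), S(f_3,h_4)) all reduce to 0 modulo the current basis, so we have a Gröbner basis.
Inter-reduce: drop elements whose leading term is divisible by another's, tail-reduce, and make monic.
Reduced Gröbner basis: {x - 2, y + 1}.

From the last basis element, y + 1 = 0, so y takes values in {-1}. Each choice, substituted upward through the basis, yields the corresponding point(s) of the solution set.
  y = -1: the earlier basis element becomes x - 2 = 0, giving x = 2 — point (2, -1).
Check: every point annihilates each of the original generators.

{(2, -1)}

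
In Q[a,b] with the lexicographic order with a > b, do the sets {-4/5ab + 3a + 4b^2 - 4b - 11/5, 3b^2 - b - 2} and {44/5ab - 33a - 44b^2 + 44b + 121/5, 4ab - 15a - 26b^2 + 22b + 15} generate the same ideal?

Yes, the ideals are equal.

Two ideals are equal iff their reduced Gröbner bases coincide (the reduced basis is unique for a fixed ordering).
Buchberger on the first generating set:
f_1 = -4/5ab + 3a + 4b^2 - 4b - 11/5, LT = ab.
f_2 = 3b^2 - b - 2, LT = b^2.

S(f_1,f_2): lcm = ab^2. S = -41/12ab + 2/3a - 5b^3 + 5b^2 + 11/4b.
  reduce S modulo (f_1, f_2):
  remainder -583/48a + 143/12b + 11/48 ≠ 0; add g_3 = -583/48a + 143/12b + 11/48 to the basis.

The other S-polynomials (S(f_1,g_3), S(f_2,g_3)) all reduce to 0 modulo the current basis, so we have a Gröbner basis.
Inter-reduce: drop elements whose leading term is divisible by another's, tail-reduce, and make monic.
Reduced Gröbner basis: {a - 52/53b - 1/53, b^2 - 1/3b - 2/3}.

Buchberger on the second generating set:
h_1 = 44/5ab - 33a - 44b^2 + 44b + 121/5, LT = ab.
h_2 = 4ab - 15a - 26b^2 + 22b + 15, LT = ab.

S(h_1,h_2): lcm = ab. S = 3/2b^2 - 1/2b - 1.
  reduce S modulo (h_1, h_2):
  remainder 3/2b^2 - 1/2b - 1 ≠ 0; add k_3 = 3/2b^2 - 1/2b - 1 to the basis.

S(h_1,k_3): lcm = ab^2. S = -41/12ab + 2/3a - 5b^3 + 5b^2 + 11/4b.
  reduce S modulo (h_1, h_2, k_3):
  remainder -583/48a + 143/12b + 11/48 ≠ 0; add k_4 = -583/48a + 143/12b + 11/48 to the basis.

The other S-polynomials (S(h_2,k_3), S(h_1,k_4), S(h_2,k_4), S(k_3,k_4)) all reduce to 0 modulo the current basis, so we have a Gröbner basis.
Inter-reduce: drop elements whose leading term is divisible by another's, tail-reduce, and make monic.
Reduced Gröbner basis: {a - 52/53b - 1/53, b^2 - 1/3b - 2/3}.

The two bases agree; hence the ideals are identical.
The choice of monomial ordering does not affect the verdict — as long as both bases are computed under the same ordering, their equality decides ideal equality.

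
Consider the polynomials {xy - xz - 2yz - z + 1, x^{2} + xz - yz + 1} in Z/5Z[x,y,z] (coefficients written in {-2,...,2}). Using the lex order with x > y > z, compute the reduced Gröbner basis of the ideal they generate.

The reduced Gröbner basis is the canonical form of the ideal for this ordering.

f_1 = xy - xz - 2yz - z + 1, LT = xy.
f_2 = x^{2} + xz - yz + 1, LT = x^{2}.

S(f_1,f_2): lcm = x^{2}y. S = -x^{2}z + 2xyz - xz + x + y^{2}z - y.
  leading term x^{2}z: subtract (-z)·f_2 from -x^{2}z + 2xyz - xz + x + y^{2}z - y → 2xyz + xz^{2} - xz + x + y^{2}z - yz^{2} - y + z
  leading term xyz: subtract (2z)·f_1 from 2xyz + xz^{2} - xz + x + y^{2}z - yz^{2} - y + z → -2xz^{2} - xz + x + y^{2}z - 2yz^{2} - y + 2z^{2} - z
  leading term xz^{2}: no divisor's leading term divides it; move -2xz^{2} to the remainder.
  leading term xz: no divisor's leading term divides it; move -xz to the remainder.
  leading term x: no divisor's leading term divides it; move x to the remainder.
  leading term y^{2}z: no divisor's leading term divides it; move y^{2}z to the remainder.
  leading term yz^{2}: no divisor's leading term divides it; move -2yz^{2} to the remainder.
  leading term y: no divisor's leading term divides it; move -y to the remainder.
  leading term z^{2}: no divisor's leading term divides it; move 2z^{2} to the remainder.
  leading term z: no divisor's leading term divides it; move -z to the remainder.
  remainder -2xz^{2} - xz + x + y^{2}z - 2yz^{2} - y + 2z^{2} - z ≠ 0; add g_3 = -2xz^{2} - xz + x + y^{2}z - 2yz^{2} - y + 2z^{2} - z to the basis.

S(f_1,g_3): lcm = xyz^{2}. S = 2xyz - 2xy - xz^{3} - 2y^{3}z - y^{2}z^{2} + 2y^{2} - 2yz^{3} + yz^{2} + 2yz - z^{3} + z^{2}.
  leading term xyz: subtract (2z)·f_1 from 2xyz - 2xy - xz^{3} - 2y^{3}z - y^{2}z^{2} + 2y^{2} - 2yz^{3} + yz^{2} + 2yz - z^{3} + z^{2} → -2xy - xz^{3} + 2xz^{2} - 2y^{3}z - y^{2}z^{2} + 2y^{2} - 2yz^{3} + 2yz - z^{3} - 2z^{2} - 2z
  leading term xy: subtract (-2)·f_1 from -2xy - xz^{3} + 2xz^{2} - 2y^{3}z - y^{2}z^{2} + 2y^{2} - 2yz^{3} + 2yz - z^{3} - 2z^{2} - 2z → -xz^{3} + 2xz^{2} - 2xz - 2y^{3}z - y^{2}z^{2} + 2y^{2} - 2yz^{3} - 2yz - z^{3} - 2z^{2} + z + 2
  leading term xz^{3}: subtract (-2z)·g_3 from -xz^{3} + 2xz^{2} - 2xz - 2y^{3}z - y^{2}z^{2} + 2y^{2} - 2yz^{3} - 2yz - z^{3} - 2z^{2} + z + 2 → -2y^{3}z + y^{2}z^{2} + 2y^{2} - yz^{3} + yz - 2z^{3} + z^{2} + z + 2
  leading term y^{3}z: no divisor's leading term divides it; move -2y^{3}z to the remainder.
  leading term y^{2}z^{2}: no divisor's leading term divides it; move y^{2}z^{2} to the remainder.
  leading term y^{2}: no divisor's leading term divides it; move 2y^{2} to the remainder.
  leading term yz^{3}: no divisor's leading term divides it; move -yz^{3} to the remainder.
  leading term yz: no divisor's leading term divides it; move yz to the remainder.
  leading term z^{3}: no divisor's leading term divides it; move -2z^{3} to the remainder.
  leading term z^{2}: no divisor's leading term divides it; move z^{2} to the remainder.
  leading term z: no divisor's leading term divides it; move z to the remainder.
  leading term 1: no divisor's leading term divides it; move 2 to the remainder.
  remainder -2y^{3}z + y^{2}z^{2} + 2y^{2} - yz^{3} + yz - 2z^{3} + z^{2} + z + 2 ≠ 0; add g_4 = -2y^{3}z + y^{2}z^{2} + 2y^{2} - yz^{3} + yz - 2z^{3} + z^{2} + z + 2 to the basis.

The other S-polynomials (S(f_2,g_3), S(f_1,g_4), S(f_2,g_4), S(g_3,g_4)) all reduce to 0 modulo the current basis, so we have a Gröbner basis.

G = {x^{2} + xz - yz + 1, xy - xz - 2yz - z + 1, xz^{2} - 2xz + 2x + 2y^{2}z + yz^{2} - 2y - z^{2} - 2z, y^{3}z + 2y^{2}z^{2} - y^{2} - 2yz^{3} + 2yz + z^{3} + 2z^{2} + 2z - 1}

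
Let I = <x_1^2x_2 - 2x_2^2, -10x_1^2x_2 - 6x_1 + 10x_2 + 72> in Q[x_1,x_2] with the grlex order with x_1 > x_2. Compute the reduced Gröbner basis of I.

The reduced Gröbner basis is the canonical form of the ideal for this ordering.

f_1 = x_1^2x_2 - 2x_2^2, LT = x_1^2x_2.
f_2 = -10x_1^2x_2 - 6x_1 + 10x_2 + 72, LT = x_1^2x_2.

S(f_1,f_2): lcm = x_1^2x_2. S = -2x_2^2 - 3/5x_1 + x_2 + 36/5.
  reduce S modulo (f_1, f_2):
  remainder -2x_2^2 - 3/5x_1 + x_2 + 36/5 ≠ 0; add g_3 = -2x_2^2 - 3/5x_1 + x_2 + 36/5 to the basis.

S(f_1,g_3): lcm = x_1^2x_2^2. S = -3/10x_1^3 + 1/2x_1^2x_2 - 2x_2^3 + 18/5x_1^2.
  reduce S modulo (f_1, f_2, g_3):
  remainder -3/10x_1^3 + 18/5x_1^2 + 3/5x_1x_2 - 36/5x_2 ≠ 0; add g_4 = -3/10x_1^3 + 18/5x_1^2 + 3/5x_1x_2 - 36/5x_2 to the basis.

The other S-polynomials (S(f_2,g_3), S(f_1,g_4), S(f_2,g_4), S(g_3,g_4)) all reduce to 0 modulo the current basis, so we have a Gröbner basis.
Inter-reduce: drop elements whose leading term is divisible by another's, tail-reduce, and make monic.

G = {x_1^3 - 12x_1^2 - 2x_1x_2 + 24x_2, x_1^2x_2 + 3/5x_1 - x_2 - 36/5, x_2^2 + 3/10x_1 - 1/2x_2 - 18/5}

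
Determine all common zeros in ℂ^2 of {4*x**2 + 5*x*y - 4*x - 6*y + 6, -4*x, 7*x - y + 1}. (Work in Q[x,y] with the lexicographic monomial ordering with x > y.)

{(0, 1)}

Compute a lex Gröbner basis by Buchberger's algorithm.
f_1 = 4*x**2 + 5*x*y - 4*x - 6*y + 6, LT = x**2.
f_2 = -4*x, LT = x.
f_3 = 7*x - y + 1, LT = x.

S(f_1,f_2): lcm = x**2. S = 5/4*x*y - x - 3/2*y + 3/2.
  leading term x*y: subtract (-5/16*y)·f_2 from 5/4*x*y - x - 3/2*y + 3/2 → -x - 3/2*y + 3/2
  leading term x: subtract (1/4)·f_2 from -x - 3/2*y + 3/2 → -3/2*y + 3/2
  leading term y: no divisor's leading term divides it; move -3/2*y to the remainder.
  leading term 1: no divisor's leading term divides it; move 3/2 to the remainder.
  remainder -3/2*y + 3/2 ≠ 0; add h_4 = -3/2*y + 3/2 to the basis.

S(f_1,f_3): lcm = x**2. S = 39/28*x*y - 8/7*x - 3/2*y + 3/2.
  leading term x*y: subtract (-39/112*y)·f_2 from 39/28*x*y - 8/7*x - 3/2*y + 3/2 → -8/7*x - 3/2*y + 3/2
  leading term x: subtract (2/7)·f_2 from -8/7*x - 3/2*y + 3/2 → -3/2*y + 3/2
  leading term y: subtract (1)·h_4 from -3/2*y + 3/2 → 0
  remainder 0.

S(f_2,f_3): lcm = x. S = 1/7*y - 1/7.
  leading term y: subtract (-2/21)·h_4 from 1/7*y - 1/7 → 0
  remainder 0.

S(f_1,h_4): leading monomials are coprime, so the S-polynomial reduces to 0 (Buchberger's first criterion).
S(f_2,h_4): leading monomials are coprime, so the S-polynomial reduces to 0 (Buchberger's first criterion).
S(f_3,h_4): leading monomials are coprime, so the S-polynomial reduces to 0 (Buchberger's first criterion).
Every S-polynomial of the final basis reduces to 0, so we have a Gröbner basis.
Inter-reduce: drop elements whose leading term is divisible by another's, tail-reduce, and make monic.
Reduced Gröbner basis: {x, y - 1}.

From the last basis element, y - 1 = 0, so y takes values in {1}. Each choice, substituted upward through the basis, yields the corresponding point(s) of the solution set.
  y = 1: the earlier basis element becomes x = 0, giving x = 0 — point (0, 1).
Check: every point annihilates each of the original generators.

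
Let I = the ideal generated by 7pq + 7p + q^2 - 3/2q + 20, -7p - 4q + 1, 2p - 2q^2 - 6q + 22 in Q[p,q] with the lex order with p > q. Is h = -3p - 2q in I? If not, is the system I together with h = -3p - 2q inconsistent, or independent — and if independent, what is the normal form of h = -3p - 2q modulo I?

First compute the reduced Gröbner basis of I by Buchberger's algorithm.
f_1 = 7pq + 7p + q^2 - 3/2q + 20, LT = pq.
f_2 = -7p - 4q + 1, LT = p.
f_3 = 2p - 2q^2 - 6q + 22, LT = p.

S(f_1,f_2): lcm = pq. S = p - 3/7q^2 - 1/14q + 20/7.
  leading term p: subtract (-1/7)·f_2 from p - 3/7q^2 - 1/14q + 20/7 → -3/7q^2 - 9/14q + 3
  leading term q^2: no divisor's leading term divides it; move -3/7q^2 to the remainder.
  leading term q: no divisor's leading term divides it; move -9/14q to the remainder.
  leading term 1: no divisor's leading term divides it; move 3 to the remainder.
  remainder -3/7q^2 - 9/14q + 3 ≠ 0; add k_4 = -3/7q^2 - 9/14q + 3 to the basis.

S(f_1,f_3): lcm = pq. S = p + q^3 + 22/7q^2 - 157/14q + 20/7.
  leading term p: subtract (-1/7)·f_2 from p + q^3 + 22/7q^2 - 157/14q + 20/7 → q^3 + 22/7q^2 - 165/14q + 3
  leading term q^3: subtract (-7/3q)·k_4 from q^3 + 22/7q^2 - 165/14q + 3 → 23/14q^2 - 67/14q + 3
  leading term q^2: subtract (-23/6)·k_4 from 23/14q^2 - 67/14q + 3 → -29/4q + 29/2
  leading term q: no divisor's leading term divides it; move -29/4q to the remainder.
  leading term 1: no divisor's leading term divides it; move 29/2 to the remainder.
  remainder -29/4q + 29/2 ≠ 0; add k_5 = -29/4q + 29/2 to the basis.

The other S-polynomials (S(f_2,f_3), S(f_1,k_4), S(f_2,k_4), S(f_3,k_4), S(f_1,k_5), S(f_2,k_5), S(f_3,k_5), S(k_4,k_5)) all reduce to 0 modulo the current basis, so we have a Gröbner basis.
Inter-reduce: drop elements whose leading term is divisible by another's, tail-reduce, and make monic.
Reduced Gröbner basis: {p + 1, q - 2}.
Label its elements g_1 = p + 1, g_2 = q - 2.

Reduce h = -3p - 2q modulo G:
  leading term p: subtract (-3)·g_1 from -3p - 2q → -2q + 3
  leading term q: subtract (-2)·g_2 from -2q + 3 → -1
  leading term 1: no divisor's leading term divides it; move -1 to the remainder.
  normal form = -1.
The normal form is nonzero, so h ∉ I. Since h minus its normal form lies in I, I + (h) = I + (r) where r = -1; decide whether this ideal is the whole ring.
Here r = -1 is a nonzero constant, hence a unit: 1 ∈ I + (h), the Gröbner basis of I + (h) is {1}, and the enlarged system has no common solution — adjoining h is inconsistent.

Adjoining -3p - 2q makes the ideal the whole ring: the system is inconsistent.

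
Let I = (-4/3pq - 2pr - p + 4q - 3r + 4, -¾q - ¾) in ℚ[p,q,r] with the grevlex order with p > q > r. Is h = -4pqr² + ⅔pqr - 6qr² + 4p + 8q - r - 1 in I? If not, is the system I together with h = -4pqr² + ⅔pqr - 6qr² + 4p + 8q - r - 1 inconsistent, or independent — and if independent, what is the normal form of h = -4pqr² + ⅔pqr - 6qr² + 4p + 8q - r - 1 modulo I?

-4pqr² + ⅔pqr - 6qr² + 4p + 8q - r - 1 is independent of I; its normal form modulo I is 4p - r - 9.

First compute the reduced Gröbner basis of I by Buchberger's algorithm.
f_1 = -4/3pq - 2pr - p + 4q - 3r + 4, LT = pq.
f_2 = -¾q - ¾, LT = q.

S(f_1,f_2): lcm = pq. S = 3/2pr - ¼p - 3q + 9/4r - 3.
  reduce S modulo (f_1, f_2):
  remainder 3/2pr - ¼p + 9/4r ≠ 0; add k_3 = 3/2pr - ¼p + 9/4r to the basis.

The other S-polynomials (S(f_1,k_3), S(f_2,k_3)) all reduce to 0 modulo the current basis, so we have a Gröbner basis.
Inter-reduce: drop elements whose leading term is divisible by another's, tail-reduce, and make monic.
Reduced Gröbner basis: {pr - ⅙p + 3/2r, q + 1}.
Label its elements g_1 = pr - ⅙p + 3/2r, g_2 = q + 1.

Reduce h = -4pqr² + ⅔pqr - 6qr² + 4p + 8q - r - 1 modulo G:
  leading term pqr²: subtract (-4qr)·g_1 from -4pqr² + ⅔pqr - 6qr² + 4p + 8q - r - 1 → 4p + 8q - r - 1
  leading term p: no divisor's leading term divides it; move 4p to the remainder.
  leading term q: subtract (8)·g_2 from 8q - r - 1 → -r - 9
  leading term r: no divisor's leading term divides it; move -r to the remainder.
  leading term 1: no divisor's leading term divides it; move -9 to the remainder.
  normal form = 4p - r - 9.
The normal form is nonzero, so h ∉ I. Since h minus its normal form lies in I, I + (h) = I + (n) where n = 4p - r - 9; decide whether this ideal is the whole ring.
Run Buchberger on G together with n (pairs among the g_i already reduce to 0 since G is a Gröbner basis):
g_1 = pr - ⅙p + 3/2r, LT = pr.
g_2 = q + 1, LT = q.
n = 4p - r - 9, LT = p.

S(g_1,n): lcm = pr. S = ¼r² - ⅙p + 15/4r.
  reduce S modulo (g_1, g_2, n):
  remainder ¼r² + 89/24r - ⅜ ≠ 0; add m_4 = ¼r² + 89/24r - ⅜ to the basis.

The other S-polynomials (S(g_1,g_2), S(g_2,n), S(g_1,m_4), S(g_2,m_4), S(n,m_4)) all reduce to 0 modulo the current basis, so we have a Gröbner basis.
Inter-reduce: drop elements whose leading term is divisible by another's, tail-reduce, and make monic.
Reduced Gröbner basis: {r² + 89/6r - 3/2, p - ¼r - 9/4, q + 1}.
The reduced Gröbner basis of I + (h) is {r² + 89/6r - 3/2, p - ¼r - 9/4, q + 1} ≠ {1}, a proper ideal, so the enlarged system stays consistent: h is independent of I, with normal form 4p - r - 9.

Ideal membership is decidable via reduction modulo a Gröbner basis.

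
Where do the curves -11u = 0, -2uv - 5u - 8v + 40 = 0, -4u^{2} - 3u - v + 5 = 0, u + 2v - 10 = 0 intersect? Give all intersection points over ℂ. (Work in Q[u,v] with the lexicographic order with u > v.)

{(0, 5)}

Compute a lex Gröbner basis by Buchberger's algorithm.
f_1 = -11u, LT = u.
f_2 = -2uv - 5u - 8v + 40, LT = uv.
f_3 = -4u^{2} - 3u - v + 5, LT = u^{2}.
f_4 = u + 2v - 10, LT = u.

S(f_1,f_2): lcm = uv. S = -\tfrac{5}{2}u - 4v + 20.
  leading term u: subtract (\tfrac{5}{22})·f_1 from -\tfrac{5}{2}u - 4v + 20 → -4v + 20
  leading term v: no divisor's leading term divides it; move -4v to the remainder.
  leading term 1: no divisor's leading term divides it; move 20 to the remainder.
  remainder -4v + 20 ≠ 0; add h_5 = -4v + 20 to the basis.

The other S-polynomials (S(f_1,f_3), S(f_1,f_4), S(f_2,f_3), S(f_2,f_4), S(f_3,f_4), S(f_1,h_5), S(f_2,h_5), S(f_3,h_5), S(f_4,h_5)) all reduce to 0 modulo the current basis, so we have a Gröbner basis.
Inter-reduce: drop elements whose leading term is divisible by another's, tail-reduce, and make monic.
Reduced Gröbner basis: {u, v - 5}.

A lex Gröbner basis eliminates variables successively. Here v - 5 depends only on v, with roots {5}; lifting each root through the earlier basis elements recovers the full solutions.
  v = 5: the earlier basis element becomes u = 0, giving u = 0 — point (0, 5).
Each listed point satisfies every original equation (direct substitution).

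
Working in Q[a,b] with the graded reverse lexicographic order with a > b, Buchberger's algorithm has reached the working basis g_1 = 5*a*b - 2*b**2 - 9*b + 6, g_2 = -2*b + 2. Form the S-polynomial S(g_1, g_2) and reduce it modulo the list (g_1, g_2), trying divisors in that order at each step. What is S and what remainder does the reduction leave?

S(g_1, g_2) = -2/5*b**2 + a - 9/5*b + 6/5; remainder on division = a - 1.

lcm(LM(g_1), LM(g_2)) = a*b.
S = (lcm/LT(g_1))·g_1 − (lcm/LT(g_2))·g_2 = -2/5*b**2 + a - 9/5*b + 6/5.
Reduce S modulo (g_1, g_2) in that order:
  leading term b**2: subtract (1/5*b)·g_2 from -2/5*b**2 + a - 9/5*b + 6/5 → a - 11/5*b + 6/5
  leading term a: no divisor's leading term divides it; move a to the remainder.
  leading term b: subtract (11/10)·g_2 from -11/5*b + 6/5 → -1
  leading term 1: no divisor's leading term divides it; move -1 to the remainder.
The remainder a - 1 is nonzero, so it would be added as the next basis element.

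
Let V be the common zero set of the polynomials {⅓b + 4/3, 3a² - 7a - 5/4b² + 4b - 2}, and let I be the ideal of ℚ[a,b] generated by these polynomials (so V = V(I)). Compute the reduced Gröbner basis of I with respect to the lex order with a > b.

f_1 = ⅓b + 4/3, LT = b.
f_2 = 3a² - 7a - 5/4b² + 4b - 2, LT = a².

S(f_1,f_2): leading monomials are coprime, so the S-polynomial reduces to 0 (Buchberger's first criterion).
Every S-polynomial of the final basis reduces to 0, so we have a Gröbner basis.

G = {a² - 7/3a - 38/3, b + 4}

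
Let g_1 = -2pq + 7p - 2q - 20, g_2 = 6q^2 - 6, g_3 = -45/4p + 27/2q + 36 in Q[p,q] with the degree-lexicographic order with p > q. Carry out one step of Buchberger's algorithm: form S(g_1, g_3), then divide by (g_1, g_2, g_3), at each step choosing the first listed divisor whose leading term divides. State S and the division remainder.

lcm(LM(g_1), LM(g_3)) = pq.
S = (lcm/LT(g_1))·g_1 − (lcm/LT(g_3))·g_3 = 6/5q^2 - 7/2p + 21/5q + 10.
Reduce S modulo (g_1, g_2, g_3) in that order:
  leading term q^2: subtract (1/5)·g_2 from 6/5q^2 - 7/2p + 21/5q + 10 → -7/2p + 21/5q + 56/5
  leading term p: subtract (14/45)·g_3 from -7/2p + 21/5q + 56/5 → 0
The remainder is 0, so this S-polynomial contributes no new basis element.

S(g_1, g_3) = 6/5q^2 - 7/2p + 21/5q + 10; remainder on division = 0.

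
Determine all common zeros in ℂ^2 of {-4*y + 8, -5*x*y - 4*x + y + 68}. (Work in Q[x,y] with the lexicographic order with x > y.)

Compute a lex Gröbner basis by Buchberger's algorithm.
f_1 = -4*y + 8, LT = y.
f_2 = -5*x*y - 4*x + y + 68, LT = x*y.

S(f_1,f_2): lcm = x*y. S = -14/5*x + 1/5*y + 68/5.
  leading term x: no divisor's leading term divides it; move -14/5*x to the remainder.
  leading term y: subtract (-1/20)·f_1 from 1/5*y + 68/5 → 14
  leading term 1: no divisor's leading term divides it; move 14 to the remainder.
  remainder -14/5*x + 14 ≠ 0; add h_3 = -14/5*x + 14 to the basis.

S(f_1,h_3): leading monomials are coprime, so the S-polynomial reduces to 0 (Buchberger's first criterion).
S(f_2,h_3): lcm = x*y. S = 4/5*x + 24/5*y - 68/5.
  leading term x: subtract (-2/7)·h_3 from 4/5*x + 24/5*y - 68/5 → 24/5*y - 48/5
  leading term y: subtract (-6/5)·f_1 from 24/5*y - 48/5 → 0
  remainder 0.

Every S-polynomial of the final basis reduces to 0, so we have a Gröbner basis.
Inter-reduce: drop elements whose leading term is divisible by another's, tail-reduce, and make monic.
Reduced Gröbner basis: {x - 5, y - 2}.

From the last basis element, y - 2 = 0, so y takes values in {2}. Each choice, substituted upward through the basis, yields the corresponding point(s) of the solution set.
  y = 2: the earlier basis element becomes x - 5 = 0, giving x = 5 — point (5, 2).
Each listed point satisfies every original equation (direct substitution).

{(5, 2)}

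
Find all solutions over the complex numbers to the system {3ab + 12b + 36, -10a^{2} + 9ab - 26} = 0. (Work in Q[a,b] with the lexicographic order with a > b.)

Compute a lex Gröbner basis by Buchberger's algorithm.
f_1 = 3ab + 12b + 36, LT = ab.
f_2 = -10a^{2} + 9ab - 26, LT = a^{2}.

S(f_1,f_2): lcm = a^{2}b. S = \tfrac{9}{10}ab^{2} + 4ab + 12a - \tfrac{13}{5}b.
  leading term ab^{2}: subtract (\tfrac{3}{10}b)·f_1 from \tfrac{9}{10}ab^{2} + 4ab + 12a - \tfrac{13}{5}b → 4ab + 12a - \tfrac{18}{5}b^{2} - \tfrac{67}{5}b
  leading term ab: subtract (\tfrac{4}{3})·f_1 from 4ab + 12a - \tfrac{18}{5}b^{2} - \tfrac{67}{5}b → 12a - \tfrac{18}{5}b^{2} - \tfrac{147}{5}b - 48
  leading term a: no divisor's leading term divides it; move 12a to the remainder.
  leading term b^{2}: no divisor's leading term divides it; move -\tfrac{18}{5}b^{2} to the remainder.
  leading term b: no divisor's leading term divides it; move -\tfrac{147}{5}b to the remainder.
  leading term 1: no divisor's leading term divides it; move -48 to the remainder.
  remainder 12a - \tfrac{18}{5}b^{2} - \tfrac{147}{5}b - 48 ≠ 0; add h_3 = 12a - \tfrac{18}{5}b^{2} - \tfrac{147}{5}b - 48 to the basis.

S(f_1,h_3): lcm = ab. S = \tfrac{3}{10}b^{3} + \tfrac{49}{20}b^{2} + 8b + 12.
  leading term b^{3}: no divisor's leading term divides it; move \tfrac{3}{10}b^{3} to the remainder.
  leading term b^{2}: no divisor's leading term divides it; move \tfrac{49}{20}b^{2} to the remainder.
  leading term b: no divisor's leading term divides it; move 8b to the remainder.
  leading term 1: no divisor's leading term divides it; move 12 to the remainder.
  remainder \tfrac{3}{10}b^{3} + \tfrac{49}{20}b^{2} + 8b + 12 ≠ 0; add h_4 = \tfrac{3}{10}b^{3} + \tfrac{49}{20}b^{2} + 8b + 12 to the basis.

The other S-polynomials (S(f_2,h_3), S(f_1,h_4), S(f_2,h_4), S(h_3,h_4)) all reduce to 0 modulo the current basis, so we have a Gröbner basis.
Inter-reduce: drop elements whose leading term is divisible by another's, tail-reduce, and make monic.
Reduced Gröbner basis: {a - \tfrac{3}{10}b^{2} - \tfrac{49}{20}b - 4, b^{3} + \tfrac{49}{6}b^{2} + \tfrac{80}{3}b + 40}.

The lex basis is triangular: the last element involves only b. Solving b^{3} + \tfrac{49}{6}b^{2} + \tfrac{80}{3}b + 40 = 0 gives b ∈ {-4, -25/12 - sqrt(815)*I/12, -25/12 + sqrt(815)*I/12}; substituting each value into the earlier elements determines the remaining variables.
  b = -4: the earlier basis element becomes a + 1 = 0, giving a = -1 — point (-1, -4).
  b = -25/12 - sqrt(815)*I/12: the earlier basis element becomes a + 3/2 + sqrt(815)*I/10 = 0, giving a = -3/2 - sqrt(815)*I/10 — point (-3/2 - sqrt(815)*I/10, -25/12 - sqrt(815)*I/12).
  b = -25/12 + sqrt(815)*I/12: the earlier basis element becomes a + 3/2 - sqrt(815)*I/10 = 0, giving a = -3/2 + sqrt(815)*I/10 — point (-3/2 + sqrt(815)*I/10, -25/12 + sqrt(815)*I/12).
Substituting each solution back into the original system confirms all equations vanish.

{(-1, -4), (-3/2 - sqrt(815)*I/10, -25/12 - sqrt(815)*I/12), (-3/2 + sqrt(815)*I/10, -25/12 + sqrt(815)*I/12)}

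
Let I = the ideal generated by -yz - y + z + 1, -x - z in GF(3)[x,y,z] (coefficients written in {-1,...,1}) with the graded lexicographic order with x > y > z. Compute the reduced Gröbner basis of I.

G = {yz + y - z - 1, x + z}

The reduced Gröbner basis is the canonical form of the ideal for this ordering.

f_1 = -yz - y + z + 1, LT = yz.
f_2 = -x - z, LT = x.

The S-polynomials (S(f_1,f_2)) all reduce to 0 modulo the current basis, so we have a Gröbner basis.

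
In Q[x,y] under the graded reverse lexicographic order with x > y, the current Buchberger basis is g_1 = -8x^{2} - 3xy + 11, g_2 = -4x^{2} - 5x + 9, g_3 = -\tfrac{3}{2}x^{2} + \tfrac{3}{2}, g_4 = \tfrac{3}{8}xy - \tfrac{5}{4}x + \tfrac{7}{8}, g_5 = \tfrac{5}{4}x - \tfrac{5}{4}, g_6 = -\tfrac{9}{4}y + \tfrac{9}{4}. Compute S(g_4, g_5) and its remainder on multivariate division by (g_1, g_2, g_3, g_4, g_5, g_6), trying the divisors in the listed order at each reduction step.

lcm(LM(g_4), LM(g_5)) = xy.
S = (lcm/LT(g_4))·g_4 − (lcm/LT(g_5))·g_5 = -\tfrac{10}{3}x + y + \tfrac{7}{3}.
Reduce S modulo (g_1, g_2, g_3, g_4, g_5, g_6) in that order:
  leading term x: subtract (-\tfrac{8}{3})·g_5 from -\tfrac{10}{3}x + y + \tfrac{7}{3} → y - 1
  leading term y: subtract (-\tfrac{4}{9})·g_6 from y - 1 → 0
The remainder is 0, so this S-polynomial contributes no new basis element.
An S-polynomial is built so that the two leading terms cancel; whether anything survives reduction is exactly the Gröbner-basis criterion.

S(g_4, g_5) = -\tfrac{10}{3}x + y + \tfrac{7}{3}; remainder on division = 0.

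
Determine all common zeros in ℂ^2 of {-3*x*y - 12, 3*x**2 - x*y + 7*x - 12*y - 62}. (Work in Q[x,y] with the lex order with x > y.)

Compute a lex Gröbner basis by Buchberger's algorithm.
f_1 = -3*x*y - 12, LT = x*y.
f_2 = 3*x**2 - x*y + 7*x - 12*y - 62, LT = x**2.

S(f_1,f_2): lcm = x**2*y. S = 1/3*x*y**2 - 7/3*x*y + 4*x + 4*y**2 + 62/3*y.
  leading term x*y**2: subtract (-1/9*y)·f_1 from 1/3*x*y**2 - 7/3*x*y + 4*x + 4*y**2 + 62/3*y → -7/3*x*y + 4*x + 4*y**2 + 58/3*y
  leading term x*y: subtract (7/9)·f_1 from -7/3*x*y + 4*x + 4*y**2 + 58/3*y → 4*x + 4*y**2 + 58/3*y + 28/3
  leading term x: no divisor's leading term divides it; move 4*x to the remainder.
  leading term y**2: no divisor's leading term divides it; move 4*y**2 to the remainder.
  leading term y: no divisor's leading term divides it; move 58/3*y to the remainder.
  leading term 1: no divisor's leading term divides it; move 28/3 to the remainder.
  remainder 4*x + 4*y**2 + 58/3*y + 28/3 ≠ 0; add h_3 = 4*x + 4*y**2 + 58/3*y + 28/3 to the basis.

S(f_1,h_3): lcm = x*y. S = -y**3 - 29/6*y**2 - 7/3*y + 4.
  leading term y**3: no divisor's leading term divides it; move -y**3 to the remainder.
  leading term y**2: no divisor's leading term divides it; move -29/6*y**2 to the remainder.
  leading term y: no divisor's leading term divides it; move -7/3*y to the remainder.
  leading term 1: no divisor's leading term divides it; move 4 to the remainder.
  remainder -y**3 - 29/6*y**2 - 7/3*y + 4 ≠ 0; add h_4 = -y**3 - 29/6*y**2 - 7/3*y + 4 to the basis.

S(f_2,h_3): lcm = x**2. S = -x*y**2 - 31/6*x*y - 4*y - 62/3.
  leading term x*y**2: subtract (1/3*y)·f_1 from -x*y**2 - 31/6*x*y - 4*y - 62/3 → -31/6*x*y - 62/3
  leading term x*y: subtract (31/18)·f_1 from -31/6*x*y - 62/3 → 0
  remainder 0.

S(f_1,h_4): lcm = x*y**3. S = -29/6*x*y**2 - 7/3*x*y + 4*x + 4*y**2.
  leading term x*y**2: subtract (29/18*y)·f_1 from -29/6*x*y**2 - 7/3*x*y + 4*x + 4*y**2 → -7/3*x*y + 4*x + 4*y**2 + 58/3*y
  leading term x*y: subtract (7/9)·f_1 from -7/3*x*y + 4*x + 4*y**2 + 58/3*y → 4*x + 4*y**2 + 58/3*y + 28/3
  leading term x: subtract (1)·h_3 from 4*x + 4*y**2 + 58/3*y + 28/3 → 0
  remainder 0.

S(f_2,h_4): leading monomials are coprime, so the S-polynomial reduces to 0 (Buchberger's first criterion).
S(h_3,h_4): leading monomials are coprime, so the S-polynomial reduces to 0 (Buchberger's first criterion).
Every S-polynomial of the final basis reduces to 0, so we have a Gröbner basis.
Inter-reduce: drop elements whose leading term is divisible by another's, tail-reduce, and make monic.
Reduced Gröbner basis: {x + y**2 + 29/6*y + 7/3, y**3 + 29/6*y**2 + 7/3*y - 4}.

A lex Gröbner basis eliminates variables successively. Here y**3 + 29/6*y**2 + 7/3*y - 4 depends only on y, with roots {-4, -3/2, 2/3}; lifting each root through the earlier basis elements recovers the full solutions.
  y = -4: the earlier basis element becomes x - 1 = 0, giving x = 1 — point (1, -4).
  y = -3/2: the earlier basis element becomes x - 8/3 = 0, giving x = 8/3 — point (8/3, -3/2).
  y = 2/3: the earlier basis element becomes x + 6 = 0, giving x = -6 — point (-6, 2/3).
Each listed point satisfies every original equation (direct substitution).

{(1, -4), (8/3, -3/2), (-6, 2/3)}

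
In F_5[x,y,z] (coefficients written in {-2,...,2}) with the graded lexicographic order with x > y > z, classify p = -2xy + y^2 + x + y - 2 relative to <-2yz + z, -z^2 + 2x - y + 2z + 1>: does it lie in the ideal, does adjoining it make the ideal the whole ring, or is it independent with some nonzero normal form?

First compute the reduced Gröbner basis of I by Buchberger's algorithm.
f_1 = -2yz + z, LT = yz.
f_2 = -z^2 + 2x - y + 2z + 1, LT = z^2.

S(f_1,f_2): lcm = yz^2. S = 2xy - y^2 + 2yz + 2z^2 + y.
  reduce S modulo (f_1, f_2):
  remainder 2xy - y^2 - x - y + 2 ≠ 0; add h_3 = 2xy - y^2 - x - y + 2 to the basis.

The other S-polynomials (S(f_1,h_3), S(f_2,h_3)) all reduce to 0 modulo the current basis, so we have a Gröbner basis.
Inter-reduce: drop elements whose leading term is divisible by another's, tail-reduce, and make monic.
Reduced Gröbner basis: {xy + 2y^2 + 2x + 2y + 1, yz + 2z, z^2 - 2x + y - 2z - 1}.
Label its elements g_1 = xy + 2y^2 + 2x + 2y + 1, g_2 = yz + 2z, g_3 = z^2 - 2x + y - 2z - 1.

Reduce p = -2xy + y^2 + x + y - 2 modulo G:
  leading term xy: subtract (-2)·g_1 from -2xy + y^2 + x + y - 2 → 0
  normal form = 0.
Since the normal form is 0, p ∈ I.

Ideal membership is decidable via reduction modulo a Gröbner basis.

-2xy + y^2 + x + y - 2 lies in I (it reduces to 0).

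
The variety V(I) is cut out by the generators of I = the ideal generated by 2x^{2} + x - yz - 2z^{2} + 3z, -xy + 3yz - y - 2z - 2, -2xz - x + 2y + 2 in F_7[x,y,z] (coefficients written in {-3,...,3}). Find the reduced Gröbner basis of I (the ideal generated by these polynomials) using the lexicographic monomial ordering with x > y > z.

G = {x - 2z^{6} + 2z^{5} + 3z^{4} - 2z^{3} - z^{2} + 3z + 3, y + 2z^{6} - 2z^{5} - 2z^{4} - 3z^{3} + z^{2} - 2z + 2, z^{7} - 3z^{6} - 3z^{5} + z^{4} + 3z^{3} + z^{2} + 2z - 2}

This is the nonlinear analogue of row-reducing a linear system.

f_1 = 2x^{2} + x - yz - 2z^{2} + 3z, LT = x^{2}.
f_2 = -xy + 3yz - y - 2z - 2, LT = xy.
f_3 = -2xz - x + 2y + 2, LT = xz.

S(f_1,f_2): lcm = x^{2}y. S = 3xyz + 3xy - 2xz - 2x + 3y^{2}z - yz^{2} - 2yz.
  reduce S modulo (f_1, f_2, f_3):
  remainder -x + 3y^{2}z + yz^{2} - 3yz + 2y + z^{2} + 2z - 1 ≠ 0; add g_4 = -x + 3y^{2}z + yz^{2} - 3yz + 2y + z^{2} + 2z - 1 to the basis.

S(f_1,f_3): lcm = x^{2}z. S = 3x^{2} + xy - 3xz + x + 3yz^{2} - z^{3} - 2z^{2}.
  reduce S modulo (f_1, f_2, f_3, g_4):
  remainder 3y^{2}z - 3yz^{2} - 2yz - 2y - z^{3} + 2z^{2} - z + 1 ≠ 0; add g_5 = 3y^{2}z - 3yz^{2} - 2yz - 2y - z^{3} + 2z^{2} - z + 1 to the basis.

S(f_2,f_3): lcm = xyz. S = 3xy + y^{2} - 3yz^{2} + yz + y + 2z^{2} + 2z.
  reduce S modulo (f_1, f_2, f_3, g_4, g_5):
  remainder y^{2} - 3yz^{2} + 3yz - 2y + 2z^{2} + 3z + 1 ≠ 0; add g_6 = y^{2} - 3yz^{2} + 3yz - 2y + 2z^{2} + 3z + 1 to the basis.

S(f_1,g_4): lcm = x^{2}. S = 3xy^{2}z + xyz^{2} - 3xyz + 2xy + xz^{2} + 2xz + 3x + 3yz - z^{2} - 2z.
  reduce S modulo (f_1, f_2, f_3, g_4, g_5, g_6):
  remainder -2yz^{3} + 3yz^{2} + 3y + 3z^{4} + 2z^{3} - 3z^{2} + 2z + 1 ≠ 0; add g_7 = -2yz^{3} + 3yz^{2} + 3y + 3z^{4} + 2z^{3} - 3z^{2} + 2z + 1 to the basis.

S(f_2,g_4): lcm = xy. S = 3y^{3}z + y^{2}z^{2} - 3y^{2}z + 2y^{2} + yz^{2} - yz + 2z + 2.
  reduce S modulo (f_1, f_2, f_3, g_4, g_5, g_6, g_7):
  remainder -2yz^{2} - 3yz + y + 3z^{4} + 2z^{3} - 3z^{2} - 2z + 2 ≠ 0; add g_8 = -2yz^{2} - 3yz + y + 3z^{4} + 2z^{3} - 3z^{2} - 2z + 2 to the basis.

S(f_2,g_7): lcm = xyz^{3}. S = -2xyz^{2} - 2xy - 2xz^{4} + xz^{3} + 2xz^{2} + xz - 3x - 3yz^{4} + yz^{3} + 2z^{4} + 2z^{3}.
  reduce S modulo (f_1, f_2, f_3, g_4, g_5, g_6, g_7, g_8):
  remainder -yz + 2y - z^{5} + z^{4} - z^{3} - z^{2} - 2z ≠ 0; add g_9 = -yz + 2y - z^{5} + z^{4} - z^{3} - z^{2} - 2z to the basis.

S(g_6,g_7): lcm = y^{2}z^{3}. S = -2y^{2}z^{2} - 2y^{2} - 3yz^{5} + yz^{4} - yz^{3} + 2yz^{2} + yz - 3y + 2z^{5} + 3z^{4} + z^{3}.
  reduce S modulo (f_1, f_2, f_3, g_4, g_5, g_6, g_7, g_8, g_9):
  remainder 3y - z^{6} + z^{5} + z^{4} - 2z^{3} + 3z^{2} + z - 1 ≠ 0; add g_10 = 3y - z^{6} + z^{5} + z^{4} - 2z^{3} + 3z^{2} + z - 1 to the basis.

S(g_7,g_9): lcm = yz^{3}. S = -3yz^{2} + 2y - z^{7} + z^{6} - z^{5} + z^{4} - 3z^{3} - 2z^{2} - z + 3.
  reduce S modulo (f_1, f_2, f_3, g_4, g_5, g_6, g_7, g_8, g_9, g_10):
  remainder -z^{7} + 3z^{6} + 3z^{5} - z^{4} - 3z^{3} - z^{2} - 2z + 2 ≠ 0; add g_11 = -z^{7} + 3z^{6} + 3z^{5} - z^{4} - 3z^{3} - z^{2} - 2z + 2 to the basis.

The other S-polynomials (S(f_3,g_4), S(f_1,g_5), S(f_2,g_5), S(f_3,g_5), S(g_4,g_5), S(f_1,g_6), S(f_2,g_6), S(f_3,g_6), S(g_4,g_6), S(g_5,g_6), S(f_1,g_7), S(f_3,g_7), S(g_4,g_7), S(g_5,g_7), S(f_1,g_8), S(f_2,g_8), S(f_3,g_8), S(g_4,g_8), S(g_5,g_8), S(g_6,g_8), S(g_7,g_8), S(f_1,g_9), S(f_2,g_9), S(f_3,g_9), S(g_4,g_9), S(g_5,g_9), S(g_6,g_9), S(g_8,g_9), S(f_1,g_10), S(f_2,g_10), S(f_3,g_10), S(g_4,g_10), S(g_5,g_10), S(g_6,g_10), S(g_7,g_10), S(g_8,g_10), S(g_9,g_10), S(f_1,g_11), S(f_2,g_11), S(f_3,g_11), S(g_4,g_11), S(g_5,g_11), S(g_6,g_11), S(g_7,g_11), S(g_8,g_11), S(g_9,g_11), S(g_10,g_11)) all reduce to 0 modulo the current basis, so we have a Gröbner basis.
Inter-reduce: drop elements whose leading term is divisible by another's, tail-reduce, and make monic.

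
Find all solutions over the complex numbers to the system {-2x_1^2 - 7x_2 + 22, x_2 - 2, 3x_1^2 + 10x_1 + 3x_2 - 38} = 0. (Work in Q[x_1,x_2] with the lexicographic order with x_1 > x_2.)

Compute a lex Gröbner basis by Buchberger's algorithm.
f_1 = -2x_1^2 - 7x_2 + 22, LT = x_1^2.
f_2 = x_2 - 2, LT = x_2.
f_3 = 3x_1^2 + 10x_1 + 3x_2 - 38, LT = x_1^2.

S(f_1,f_2): leading monomials are coprime, so the S-polynomial reduces to 0 (Buchberger's first criterion).
S(f_1,f_3): lcm = x_1^2. S = -10/3x_1 + 5/2x_2 + 5/3.
  leading term x_1: no divisor's leading term divides it; move -10/3x_1 to the remainder.
  leading term x_2: subtract (5/2)·f_2 from 5/2x_2 + 5/3 → 20/3
  leading term 1: no divisor's leading term divides it; move 20/3 to the remainder.
  remainder -10/3x_1 + 20/3 ≠ 0; add h_4 = -10/3x_1 + 20/3 to the basis.

S(f_2,f_3): leading monomials are coprime, so the S-polynomial reduces to 0 (Buchberger's first criterion).
S(f_1,h_4): lcm = x_1^2. S = 2x_1 + 7/2x_2 - 11.
  leading term x_1: subtract (-3/5)·h_4 from 2x_1 + 7/2x_2 - 11 → 7/2x_2 - 7
  leading term x_2: subtract (7/2)·f_2 from 7/2x_2 - 7 → 0
  remainder 0.

S(f_2,h_4): leading monomials are coprime, so the S-polynomial reduces to 0 (Buchberger's first criterion).
S(f_3,h_4): lcm = x_1^2. S = 16/3x_1 + x_2 - 38/3.
  leading term x_1: subtract (-8/5)·h_4 from 16/3x_1 + x_2 - 38/3 → x_2 - 2
  leading term x_2: subtract (1)·f_2 from x_2 - 2 → 0
  remainder 0.

Every S-polynomial of the final basis reduces to 0, so we have a Gröbner basis.
Inter-reduce: drop elements whose leading term is divisible by another's, tail-reduce, and make monic.
Reduced Gröbner basis: {x_1 - 2, x_2 - 2}.

Since the basis is lex-ordered, x_2 - 2 is univariate in x_2. Its roots are {2}. Back-substituting each root into the other basis elements fixes the other coordinates.
  x_2 = 2: the earlier basis element becomes x_1 - 2 = 0, giving x_1 = 2 — point (2, 2).

{(2, 2)}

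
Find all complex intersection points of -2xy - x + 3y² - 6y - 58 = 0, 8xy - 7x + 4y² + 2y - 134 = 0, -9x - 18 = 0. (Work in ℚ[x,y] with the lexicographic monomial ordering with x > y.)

{(-2, -4)}

Compute a lex Gröbner basis by Buchberger's algorithm.
f_1 = -2xy - x + 3y² - 6y - 58, LT = xy.
f_2 = 8xy - 7x + 4y² + 2y - 134, LT = xy.
f_3 = -9x - 18, LT = x.

S(f_1,f_2): lcm = xy. S = 11/8x - 2y² + 11/4y + 183/4.
  leading term x: subtract (-11/72)·f_3 from 11/8x - 2y² + 11/4y + 183/4 → -2y² + 11/4y + 43
  leading term y²: no divisor's leading term divides it; move -2y² to the remainder.
  leading term y: no divisor's leading term divides it; move 11/4y to the remainder.
  leading term 1: no divisor's leading term divides it; move 43 to the remainder.
  remainder -2y² + 11/4y + 43 ≠ 0; add h_4 = -2y² + 11/4y + 43 to the basis.

S(f_1,f_3): lcm = xy. S = ½x - 3/2y² + y + 29.
  leading term x: subtract (-1/18)·f_3 from ½x - 3/2y² + y + 29 → -3/2y² + y + 28
  leading term y²: subtract (¾)·h_4 from -3/2y² + y + 28 → -17/16y - 17/4
  leading term y: no divisor's leading term divides it; move -17/16y to the remainder.
  leading term 1: no divisor's leading term divides it; move -17/4 to the remainder.
  remainder -17/16y - 17/4 ≠ 0; add h_5 = -17/16y - 17/4 to the basis.

The other S-polynomials (S(f_2,f_3), S(f_1,h_4), S(f_2,h_4), S(f_3,h_4), S(f_1,h_5), S(f_2,h_5), S(f_3,h_5), S(h_4,h_5)) all reduce to 0 modulo the current basis, so we have a Gröbner basis.
Inter-reduce: drop elements whose leading term is divisible by another's, tail-reduce, and make monic.
Reduced Gröbner basis: {x + 2, y + 4}.

A lex Gröbner basis eliminates variables successively. Here y + 4 depends only on y, with roots {-4}; lifting each root through the earlier basis elements recovers the full solutions.
  y = -4: the earlier basis element becomes x + 2 = 0, giving x = -2 — point (-2, -4).
A lex Gröbner basis triangularizes the system, enabling back-substitution.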